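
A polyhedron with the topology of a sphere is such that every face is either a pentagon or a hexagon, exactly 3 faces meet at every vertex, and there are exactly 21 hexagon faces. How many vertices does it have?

62

Let x be the number of pentagons; then F = 21 + x.
Edge–face incidences: 2E = 6·21 + 5·x = 126 + 5x.
Every vertex has degree 3, so 3V = 2E.
Euler: V − E + F = 2 ⇒ (2E)/3 − E + (21 + x) = 2.
Multiply by 6: 2·(2E) − 3·(2E) + 6·(21 + x) = 12, i.e. 126 + 6x − (126 + 5x) = 12.
Collecting terms: x = 12.
Then 2E = 126 + 5·12 = 186, so E = 93, V = 2E/3 = 62, F = 21 + 12 = 33.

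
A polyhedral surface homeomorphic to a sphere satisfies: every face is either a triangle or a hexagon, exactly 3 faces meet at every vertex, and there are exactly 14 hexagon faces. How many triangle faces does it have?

Let x be the number of triangles; then F = 14 + x.
Edge–face incidences: 2E = 6·14 + 3·x = 84 + 3x.
Every vertex has degree 3, so 3V = 2E.
Euler: V − E + F = 2 ⇒ (2E)/3 − E + (14 + x) = 2.
Multiply by 6: 2·(2E) − 3·(2E) + 6·(14 + x) = 12, i.e. 84 + 6x − (84 + 3x) = 12.
Collecting terms: 3x = 12, so x = 4.
Then 2E = 84 + 3·4 = 96, so E = 48, V = 2E/3 = 32, F = 14 + 4 = 18.

4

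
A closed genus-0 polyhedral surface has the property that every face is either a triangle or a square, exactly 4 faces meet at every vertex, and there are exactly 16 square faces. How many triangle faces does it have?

8

Let x be the number of triangles; then F = 16 + x.
Edge–face incidences: 2E = 4·16 + 3·x = 64 + 3x.
Every vertex has degree 4, so 4V = 2E.
Euler: V − E + F = 2 ⇒ (2E)/4 − E + (16 + x) = 2.
Multiply by 8: 2·(2E) − 4·(2E) + 8·(16 + x) = 16, i.e. 128 + 8x − 2·(64 + 3x) = 16.
Collecting terms: 2x = 16, so x = 8.
Then 2E = 64 + 3·8 = 88, so E = 44, V = 2E/4 = 22, F = 16 + 8 = 24.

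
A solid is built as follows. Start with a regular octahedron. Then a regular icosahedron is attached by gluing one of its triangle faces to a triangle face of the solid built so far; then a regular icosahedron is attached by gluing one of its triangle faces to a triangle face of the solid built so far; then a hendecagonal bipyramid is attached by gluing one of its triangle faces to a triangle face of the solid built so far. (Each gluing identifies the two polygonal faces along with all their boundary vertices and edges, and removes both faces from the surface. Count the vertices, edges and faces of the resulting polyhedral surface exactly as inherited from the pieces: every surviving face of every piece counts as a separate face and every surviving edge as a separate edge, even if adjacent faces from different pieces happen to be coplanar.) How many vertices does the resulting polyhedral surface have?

34

A regular octahedron: V=6, E=12, F=8.
Attach a regular icosahedron (V=12, E=30, F=20) along a 3-gon: merge 3 vertices and 3 edges, delete both glued faces → V=15, E=39, F=26.
Attach a regular icosahedron (V=12, E=30, F=20) along a 3-gon: merge 3 vertices and 3 edges, delete both glued faces → V=24, E=66, F=44.
Attach a hendecagonal bipyramid (V=13, E=33, F=22) along a 3-gon: merge 3 vertices and 3 edges, delete both glued faces → V=34, E=96, F=64.
Check: V − E + F = 34 − 96 + 64 = 2.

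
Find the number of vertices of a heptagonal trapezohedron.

The n-trapezohedron (dual of the n-antiprism) has V = 2·7 + 2 = 16, E = 4·7 = 28, F = 2·7 = 14.

16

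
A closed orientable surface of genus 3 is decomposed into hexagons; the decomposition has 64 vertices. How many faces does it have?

χ = 2 − 2·3 = -4, and every face is a hexagon so 6F = 2E.
V − E + F = -4 with E = 6F/2 gives 64 − (6/2 − 1)·F = -4, so F = 34 and E = 102.

34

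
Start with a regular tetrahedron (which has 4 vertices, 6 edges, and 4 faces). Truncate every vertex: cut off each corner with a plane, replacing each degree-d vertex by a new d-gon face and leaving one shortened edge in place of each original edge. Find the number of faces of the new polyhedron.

Truncation replaces each original edge-end by a new vertex, so V′ = 2E = 12.
Each original edge survives, and each old vertex of degree d contributes d new edges; summing degrees gives Σd = 2E, so E′ = E + 2E = 3E = 18.
Each original face survives and each original vertex becomes one new face: F′ = F + V = 8.

8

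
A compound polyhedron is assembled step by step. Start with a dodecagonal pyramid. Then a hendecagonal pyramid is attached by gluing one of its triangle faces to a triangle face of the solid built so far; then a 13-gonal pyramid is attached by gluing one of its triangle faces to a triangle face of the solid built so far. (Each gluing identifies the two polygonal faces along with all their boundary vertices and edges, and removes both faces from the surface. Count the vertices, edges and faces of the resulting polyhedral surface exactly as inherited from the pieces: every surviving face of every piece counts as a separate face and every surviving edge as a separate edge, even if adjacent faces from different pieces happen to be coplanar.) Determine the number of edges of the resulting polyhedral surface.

66

A dodecagonal pyramid: V=13, E=24, F=13.
Attach a hendecagonal pyramid (V=12, E=22, F=12) along a 3-gon: merge 3 vertices and 3 edges, delete both glued faces → V=22, E=43, F=23.
Attach a 13-gonal pyramid (V=14, E=26, F=14) along a 3-gon: merge 3 vertices and 3 edges, delete both glued faces → V=33, E=66, F=35.
Check: V − E + F = 33 − 66 + 35 = 2.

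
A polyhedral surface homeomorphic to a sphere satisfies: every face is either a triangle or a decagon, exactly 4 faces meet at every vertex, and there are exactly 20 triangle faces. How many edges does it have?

Let x be the number of decagons; then F = 20 + x.
Edge–face incidences: 2E = 3·20 + 10·x = 60 + 10x.
Every vertex has degree 4, so 4V = 2E.
Euler: V − E + F = 2 ⇒ (2E)/4 − E + (20 + x) = 2.
Multiply by 8: 2·(2E) − 4·(2E) + 8·(20 + x) = 16, i.e. 160 + 8x − 2·(60 + 10x) = 16.
Collecting terms: −12x + 40 = 16, so −12x = −24, so x = 2.
Then 2E = 60 + 10·2 = 80, so E = 40, V = 2E/4 = 20, F = 20 + 2 = 22.

40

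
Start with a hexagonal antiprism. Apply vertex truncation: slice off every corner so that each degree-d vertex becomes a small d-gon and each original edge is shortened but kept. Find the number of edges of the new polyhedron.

The base solid has V = 12, E = 24, F = 14.
Truncation replaces each original edge-end by a new vertex, so V′ = 2E = 48.
Each original edge survives, and each old vertex of degree d contributes d new edges; summing degrees gives Σd = 2E, so E′ = E + 2E = 3E = 72.
Each original face survives and each original vertex becomes one new face: F′ = F + V = 26.

72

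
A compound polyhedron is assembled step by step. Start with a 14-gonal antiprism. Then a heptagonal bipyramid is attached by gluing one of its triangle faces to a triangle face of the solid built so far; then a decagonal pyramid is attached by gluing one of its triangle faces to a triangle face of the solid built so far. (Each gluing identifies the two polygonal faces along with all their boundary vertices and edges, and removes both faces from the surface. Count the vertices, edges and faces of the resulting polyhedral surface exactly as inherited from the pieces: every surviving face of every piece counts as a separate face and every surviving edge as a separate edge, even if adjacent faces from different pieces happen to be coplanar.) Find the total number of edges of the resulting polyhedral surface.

91

A 14-gonal antiprism: V=28, E=56, F=30.
Attach a heptagonal bipyramid (V=9, E=21, F=14) along a 3-gon: merge 3 vertices and 3 edges, delete both glued faces → V=34, E=74, F=42.
Attach a decagonal pyramid (V=11, E=20, F=11) along a 3-gon: merge 3 vertices and 3 edges, delete both glued faces → V=42, E=91, F=51.
Check: V − E + F = 42 − 91 + 51 = 2.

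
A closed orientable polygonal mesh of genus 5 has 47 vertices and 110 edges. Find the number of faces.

55

For a closed orientable surface of genus 5, χ = 2 − 2·5 = -8.
F = -8 − V + E = -8 − 47 + 110 = 55.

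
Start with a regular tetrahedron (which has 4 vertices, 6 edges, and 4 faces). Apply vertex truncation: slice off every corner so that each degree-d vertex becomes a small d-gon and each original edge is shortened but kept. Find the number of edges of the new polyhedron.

18

Truncation replaces each original edge-end by a new vertex, so V′ = 2E = 12.
Each original edge survives, and each old vertex of degree d contributes d new edges; summing degrees gives Σd = 2E, so E′ = E + 2E = 3E = 18.
Each original face survives and each original vertex becomes one new face: F′ = F + V = 8.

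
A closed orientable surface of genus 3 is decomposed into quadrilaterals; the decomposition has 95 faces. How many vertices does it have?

91

χ = 2 − 2·3 = -4, and every face is a square so 4F = 2E.
E = 4·95/2 = 190. Then V = -4 + E − F = -4 + 190 − 95 = 91.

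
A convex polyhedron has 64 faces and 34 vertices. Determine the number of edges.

Here V − E + F = 2.
E = V + F − (2) = 34 + 64 − (2) = 96.

96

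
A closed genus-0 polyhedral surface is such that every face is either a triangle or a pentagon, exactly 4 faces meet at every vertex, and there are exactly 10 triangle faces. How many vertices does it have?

Let x be the number of pentagons; then F = 10 + x.
Edge–face incidences: 2E = 3·10 + 5·x = 30 + 5x.
Every vertex has degree 4, so 4V = 2E.
Euler: V − E + F = 2 ⇒ (2E)/4 − E + (10 + x) = 2.
Multiply by 8: 2·(2E) − 4·(2E) + 8·(10 + x) = 16, i.e. 80 + 8x − 2·(30 + 5x) = 16.
Collecting terms: −2x + 20 = 16, so −2x = −4, so x = 2.
Then 2E = 30 + 5·2 = 40, so E = 20, V = 2E/4 = 10, F = 10 + 2 = 12.

10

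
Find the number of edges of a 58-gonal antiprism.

232

An antiprism on an n-gon has two n-gon caps and 2n triangles: V = 2·58 = 116, E = 4·58 = 232, F = 2·58 + 2 = 118.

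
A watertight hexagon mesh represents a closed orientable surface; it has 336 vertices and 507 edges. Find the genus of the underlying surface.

Every face is a hexagon and each edge borders two faces, so 6F = 2·507, giving F = 169.
χ = V − E + F = 336 − 507 + 169 = -2.
For a closed orientable surface χ = 2 − 2g, so g = (2 − (-2))/2 = 2.

2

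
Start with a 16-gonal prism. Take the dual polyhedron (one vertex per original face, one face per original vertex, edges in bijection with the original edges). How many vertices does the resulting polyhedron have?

The base solid has V = 32, E = 48, F = 18.
The dual swaps V and F and preserves E: V′ = F = 18, E′ = E = 48, F′ = V = 32.

18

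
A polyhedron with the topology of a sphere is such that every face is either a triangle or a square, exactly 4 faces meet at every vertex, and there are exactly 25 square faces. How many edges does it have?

Let x be the number of triangles; then F = 25 + x.
Edge–face incidences: 2E = 4·25 + 3·x = 100 + 3x.
Every vertex has degree 4, so 4V = 2E.
Euler: V − E + F = 2 ⇒ (2E)/4 − E + (25 + x) = 2.
Multiply by 8: 2·(2E) − 4·(2E) + 8·(25 + x) = 16, i.e. 200 + 8x − 2·(100 + 3x) = 16.
Collecting terms: 2x = 16, so x = 8.
Then 2E = 100 + 3·8 = 124, so E = 62, V = 2E/4 = 31, F = 25 + 8 = 33.

62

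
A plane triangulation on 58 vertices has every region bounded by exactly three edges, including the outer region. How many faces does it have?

112

In a plane triangulation 3F = 2E and V − E + F = 2, so F = 2V − 4 = 2·58 − 4 = 112.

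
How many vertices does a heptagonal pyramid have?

A pyramid on an n-gon base has one n-gon and n triangles: V = 7 + 1 = 8, E = 2·7 = 14, F = 7 + 1 = 8.

8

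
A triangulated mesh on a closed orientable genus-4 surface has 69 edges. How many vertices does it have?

χ = 2 − 2·4 = -6, and every face is a triangle so 3F = 2E.
F = 2E/3 = 46. Then V = -6 + E − F = -6 + 69 − 46 = 17.

17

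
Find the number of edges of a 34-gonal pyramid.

A pyramid on an n-gon base has one n-gon and n triangles: V = 34 + 1 = 35, E = 2·34 = 68, F = 34 + 1 = 35.

68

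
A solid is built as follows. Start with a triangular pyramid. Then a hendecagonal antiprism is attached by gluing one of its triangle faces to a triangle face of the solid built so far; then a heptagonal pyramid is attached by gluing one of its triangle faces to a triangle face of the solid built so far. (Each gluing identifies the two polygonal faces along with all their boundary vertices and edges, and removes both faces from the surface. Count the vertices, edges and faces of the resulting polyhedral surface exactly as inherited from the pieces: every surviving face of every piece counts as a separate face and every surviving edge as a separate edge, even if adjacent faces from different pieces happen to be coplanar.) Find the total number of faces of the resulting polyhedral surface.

A triangular pyramid: V=4, E=6, F=4.
Attach a hendecagonal antiprism (V=22, E=44, F=24) along a 3-gon: merge 3 vertices and 3 edges, delete both glued faces → V=23, E=47, F=26.
Attach a heptagonal pyramid (V=8, E=14, F=8) along a 3-gon: merge 3 vertices and 3 edges, delete both glued faces → V=28, E=58, F=32.
Check: V − E + F = 28 − 58 + 32 = 2.

32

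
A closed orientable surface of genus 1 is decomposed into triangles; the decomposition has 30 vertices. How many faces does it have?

χ = 2 − 2·1 = 0, and every face is a triangle so 3F = 2E.
V − E + F = 0 with E = 3F/2 gives 30 − (3/2 − 1)·F = 0, so F = 60 and E = 90.

60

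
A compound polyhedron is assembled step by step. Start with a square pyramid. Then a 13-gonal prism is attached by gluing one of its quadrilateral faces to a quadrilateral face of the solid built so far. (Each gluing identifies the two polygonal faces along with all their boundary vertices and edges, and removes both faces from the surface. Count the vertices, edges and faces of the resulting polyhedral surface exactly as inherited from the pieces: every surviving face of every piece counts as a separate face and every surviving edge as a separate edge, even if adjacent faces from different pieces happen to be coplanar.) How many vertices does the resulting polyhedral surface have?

A square pyramid: V=5, E=8, F=5.
Attach a 13-gonal prism (V=26, E=39, F=15) along a 4-gon: merge 4 vertices and 4 edges, delete both glued faces → V=27, E=43, F=18.
Check: V − E + F = 27 − 43 + 18 = 2.

27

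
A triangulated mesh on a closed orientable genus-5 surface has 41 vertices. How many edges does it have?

χ = 2 − 2·5 = -8, and every face is a triangle so 3F = 2E.
V − E + F = -8 with E = 3F/2 gives 41 − (3/2 − 1)·F = -8, so F = 98 and E = 147.

147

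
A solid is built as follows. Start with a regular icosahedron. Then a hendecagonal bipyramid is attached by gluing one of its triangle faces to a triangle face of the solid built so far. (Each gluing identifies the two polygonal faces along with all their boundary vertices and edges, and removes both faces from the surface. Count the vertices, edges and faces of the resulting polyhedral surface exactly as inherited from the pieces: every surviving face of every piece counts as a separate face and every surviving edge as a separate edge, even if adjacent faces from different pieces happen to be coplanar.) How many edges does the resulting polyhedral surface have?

60

A regular icosahedron: V=12, E=30, F=20.
Attach a hendecagonal bipyramid (V=13, E=33, F=22) along a 3-gon: merge 3 vertices and 3 edges, delete both glued faces → V=22, E=60, F=40.
Check: V − E + F = 22 − 60 + 40 = 2.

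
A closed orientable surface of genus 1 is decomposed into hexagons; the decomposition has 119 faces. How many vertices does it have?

238

χ = 2 − 2·1 = 0, and every face is a hexagon so 6F = 2E.
E = 6·119/2 = 357. Then V = 0 + E − F = 0 + 357 − 119 = 238.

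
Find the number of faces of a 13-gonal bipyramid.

A bipyramid over an n-gon has 2n triangular faces and n + 2 vertices: V = 13 + 2 = 15, E = 3·13 = 39, F = 2·13 = 26.

26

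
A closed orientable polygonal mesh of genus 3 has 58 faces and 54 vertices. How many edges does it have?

For a closed orientable surface of genus 3, χ = 2 − 2·3 = -4.
E = V + F − (-4) = 54 + 58 − (-4) = 116.

116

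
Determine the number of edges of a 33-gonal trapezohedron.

132

The n-trapezohedron (dual of the n-antiprism) has V = 2·33 + 2 = 68, E = 4·33 = 132, F = 2·33 = 66.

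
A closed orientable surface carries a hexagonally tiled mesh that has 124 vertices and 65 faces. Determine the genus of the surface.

Every face is a hexagon, so 2E = 6·65 = 390, giving E = 195.
χ = V − E + F = 124 − 195 + 65 = -6.
For a closed orientable surface χ = 2 − 2g, so g = (2 − (-6))/2 = 4.

4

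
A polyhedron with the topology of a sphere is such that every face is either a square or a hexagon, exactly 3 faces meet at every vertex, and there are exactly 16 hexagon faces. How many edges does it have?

60

Let x be the number of squares; then F = 16 + x.
Edge–face incidences: 2E = 6·16 + 4·x = 96 + 4x.
Every vertex has degree 3, so 3V = 2E.
Euler: V − E + F = 2 ⇒ (2E)/3 − E + (16 + x) = 2.
Multiply by 6: 2·(2E) − 3·(2E) + 6·(16 + x) = 12, i.e. 96 + 6x − (96 + 4x) = 12.
Collecting terms: 2x = 12, so x = 6.
Then 2E = 96 + 4·6 = 120, so E = 60, V = 2E/3 = 40, F = 16 + 6 = 22.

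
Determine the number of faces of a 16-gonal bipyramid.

32

A bipyramid over an n-gon has 2n triangular faces and n + 2 vertices: V = 16 + 2 = 18, E = 3·16 = 48, F = 2·16 = 32.
Check: V − E + F = 18 − 48 + 32 = 2.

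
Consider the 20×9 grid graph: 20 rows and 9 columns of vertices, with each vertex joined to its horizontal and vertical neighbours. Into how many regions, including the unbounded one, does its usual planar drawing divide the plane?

153

The grid has V = 20·9 = 180 vertices and E = 20·8 + 9·19 = 331 edges.
F = 2 − V + E = 2 − 180 + 331 = 153.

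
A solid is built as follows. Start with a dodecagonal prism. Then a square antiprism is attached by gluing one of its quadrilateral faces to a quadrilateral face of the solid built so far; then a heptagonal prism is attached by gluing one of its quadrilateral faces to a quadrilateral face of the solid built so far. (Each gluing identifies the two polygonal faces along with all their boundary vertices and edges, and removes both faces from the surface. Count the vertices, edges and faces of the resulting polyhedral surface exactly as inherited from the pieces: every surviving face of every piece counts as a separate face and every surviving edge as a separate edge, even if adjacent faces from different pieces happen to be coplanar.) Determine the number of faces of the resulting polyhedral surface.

29

A dodecagonal prism: V=24, E=36, F=14.
Attach a square antiprism (V=8, E=16, F=10) along a 4-gon: merge 4 vertices and 4 edges, delete both glued faces → V=28, E=48, F=22.
Attach a heptagonal prism (V=14, E=21, F=9) along a 4-gon: merge 4 vertices and 4 edges, delete both glued faces → V=38, E=65, F=29.
Check: V − E + F = 38 − 65 + 29 = 2.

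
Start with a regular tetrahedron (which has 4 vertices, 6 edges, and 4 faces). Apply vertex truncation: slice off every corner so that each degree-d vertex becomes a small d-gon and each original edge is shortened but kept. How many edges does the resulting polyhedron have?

Truncation replaces each original edge-end by a new vertex, so V′ = 2E = 12.
Each original edge survives, and each old vertex of degree d contributes d new edges; summing degrees gives Σd = 2E, so E′ = E + 2E = 3E = 18.
Each original face survives and each original vertex becomes one new face: F′ = F + V = 8.

18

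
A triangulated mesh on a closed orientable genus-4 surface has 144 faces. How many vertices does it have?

χ = 2 − 2·4 = -6, and every face is a triangle so 3F = 2E.
E = 3·144/2 = 216. Then V = -6 + E − F = -6 + 216 − 144 = 66.

66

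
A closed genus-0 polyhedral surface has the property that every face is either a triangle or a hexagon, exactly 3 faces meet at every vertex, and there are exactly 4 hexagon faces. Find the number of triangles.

4

Let x be the number of triangles; then F = 4 + x.
Edge–face incidences: 2E = 6·4 + 3·x = 24 + 3x.
Every vertex has degree 3, so 3V = 2E.
Euler: V − E + F = 2 ⇒ (2E)/3 − E + (4 + x) = 2.
Multiply by 6: 2·(2E) − 3·(2E) + 6·(4 + x) = 12, i.e. 24 + 6x − (24 + 3x) = 12.
Collecting terms: 3x = 12, so x = 4.
Then 2E = 24 + 3·4 = 36, so E = 18, V = 2E/3 = 12, F = 4 + 4 = 8.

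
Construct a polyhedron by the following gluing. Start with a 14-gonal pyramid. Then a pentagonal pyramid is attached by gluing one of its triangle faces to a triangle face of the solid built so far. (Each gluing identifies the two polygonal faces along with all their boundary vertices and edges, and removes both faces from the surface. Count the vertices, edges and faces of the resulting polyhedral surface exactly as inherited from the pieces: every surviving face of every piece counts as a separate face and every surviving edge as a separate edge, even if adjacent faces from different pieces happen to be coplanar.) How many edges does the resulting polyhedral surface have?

A 14-gonal pyramid: V=15, E=28, F=15.
Attach a pentagonal pyramid (V=6, E=10, F=6) along a 3-gon: merge 3 vertices and 3 edges, delete both glued faces → V=18, E=35, F=19.
Check: V − E + F = 18 − 35 + 19 = 2.

35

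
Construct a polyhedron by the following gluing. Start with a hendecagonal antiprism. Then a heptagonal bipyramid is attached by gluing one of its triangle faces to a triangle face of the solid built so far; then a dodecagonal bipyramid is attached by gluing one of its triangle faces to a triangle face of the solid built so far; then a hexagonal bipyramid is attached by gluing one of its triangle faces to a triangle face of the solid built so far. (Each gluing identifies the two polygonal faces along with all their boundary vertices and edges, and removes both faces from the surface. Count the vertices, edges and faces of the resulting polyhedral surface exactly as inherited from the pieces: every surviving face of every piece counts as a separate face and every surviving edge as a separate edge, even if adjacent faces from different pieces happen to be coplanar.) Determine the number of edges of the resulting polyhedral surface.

A hendecagonal antiprism: V=22, E=44, F=24.
Attach a heptagonal bipyramid (V=9, E=21, F=14) along a 3-gon: merge 3 vertices and 3 edges, delete both glued faces → V=28, E=62, F=36.
Attach a dodecagonal bipyramid (V=14, E=36, F=24) along a 3-gon: merge 3 vertices and 3 edges, delete both glued faces → V=39, E=95, F=58.
Attach a hexagonal bipyramid (V=8, E=18, F=12) along a 3-gon: merge 3 vertices and 3 edges, delete both glued faces → V=44, E=110, F=68.
Check: V − E + F = 44 − 110 + 68 = 2.

110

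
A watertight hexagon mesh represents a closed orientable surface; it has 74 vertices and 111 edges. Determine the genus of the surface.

1

Every face is a hexagon and each edge borders two faces, so 6F = 2·111, giving F = 37.
χ = V − E + F = 74 − 111 + 37 = 0.
For a closed orientable surface χ = 2 − 2g, so g = (2 − (0))/2 = 1.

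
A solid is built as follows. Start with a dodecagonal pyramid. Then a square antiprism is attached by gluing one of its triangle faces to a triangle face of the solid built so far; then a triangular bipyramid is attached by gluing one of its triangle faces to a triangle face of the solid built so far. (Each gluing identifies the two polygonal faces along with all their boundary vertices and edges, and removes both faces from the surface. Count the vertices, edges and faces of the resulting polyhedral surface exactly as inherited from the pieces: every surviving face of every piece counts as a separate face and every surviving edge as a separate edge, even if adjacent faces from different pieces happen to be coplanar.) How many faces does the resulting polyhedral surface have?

A dodecagonal pyramid: V=13, E=24, F=13.
Attach a square antiprism (V=8, E=16, F=10) along a 3-gon: merge 3 vertices and 3 edges, delete both glued faces → V=18, E=37, F=21.
Attach a triangular bipyramid (V=5, E=9, F=6) along a 3-gon: merge 3 vertices and 3 edges, delete both glued faces → V=20, E=43, F=25.
Check: V − E + F = 20 − 43 + 25 = 2.

25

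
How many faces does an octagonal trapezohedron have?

The n-trapezohedron (dual of the n-antiprism) has V = 2·8 + 2 = 18, E = 4·8 = 32, F = 2·8 = 16.

16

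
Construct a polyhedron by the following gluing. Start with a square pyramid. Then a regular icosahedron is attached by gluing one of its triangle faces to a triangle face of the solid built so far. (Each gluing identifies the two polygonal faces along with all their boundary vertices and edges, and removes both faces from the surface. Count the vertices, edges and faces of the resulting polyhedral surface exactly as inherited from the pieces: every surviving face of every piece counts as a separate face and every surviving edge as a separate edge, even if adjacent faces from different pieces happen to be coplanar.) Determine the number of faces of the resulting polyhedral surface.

A square pyramid: V=5, E=8, F=5.
Attach a regular icosahedron (V=12, E=30, F=20) along a 3-gon: merge 3 vertices and 3 edges, delete both glued faces → V=14, E=35, F=23.
Check: V − E + F = 14 − 35 + 23 = 2.

23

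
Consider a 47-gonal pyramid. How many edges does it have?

A pyramid on an n-gon base has one n-gon and n triangles: V = 47 + 1 = 48, E = 2·47 = 94, F = 47 + 1 = 48.

94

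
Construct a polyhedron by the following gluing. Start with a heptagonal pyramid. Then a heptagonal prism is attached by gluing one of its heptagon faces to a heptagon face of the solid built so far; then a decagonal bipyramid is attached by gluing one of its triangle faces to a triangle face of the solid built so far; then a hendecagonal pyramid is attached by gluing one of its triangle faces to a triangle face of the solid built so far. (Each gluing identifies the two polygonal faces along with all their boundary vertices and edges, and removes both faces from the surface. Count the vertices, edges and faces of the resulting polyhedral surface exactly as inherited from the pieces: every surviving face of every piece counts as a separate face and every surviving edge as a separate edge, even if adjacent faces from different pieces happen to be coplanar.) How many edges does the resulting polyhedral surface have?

A heptagonal pyramid: V=8, E=14, F=8.
Attach a heptagonal prism (V=14, E=21, F=9) along a 7-gon: merge 7 vertices and 7 edges, delete both glued faces → V=15, E=28, F=15.
Attach a decagonal bipyramid (V=12, E=30, F=20) along a 3-gon: merge 3 vertices and 3 edges, delete both glued faces → V=24, E=55, F=33.
Attach a hendecagonal pyramid (V=12, E=22, F=12) along a 3-gon: merge 3 vertices and 3 edges, delete both glued faces → V=33, E=74, F=43.
Check: V − E + F = 33 − 74 + 43 = 2.

74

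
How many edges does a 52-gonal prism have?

156

A prism on an n-gon has two n-gon bases and n rectangular sides: V = 2·52 = 104, E = 3·52 = 156, F = 52 + 2 = 54.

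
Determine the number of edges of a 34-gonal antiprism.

An antiprism on an n-gon has two n-gon caps and 2n triangles: V = 2·34 = 68, E = 4·34 = 136, F = 2·34 + 2 = 70.

136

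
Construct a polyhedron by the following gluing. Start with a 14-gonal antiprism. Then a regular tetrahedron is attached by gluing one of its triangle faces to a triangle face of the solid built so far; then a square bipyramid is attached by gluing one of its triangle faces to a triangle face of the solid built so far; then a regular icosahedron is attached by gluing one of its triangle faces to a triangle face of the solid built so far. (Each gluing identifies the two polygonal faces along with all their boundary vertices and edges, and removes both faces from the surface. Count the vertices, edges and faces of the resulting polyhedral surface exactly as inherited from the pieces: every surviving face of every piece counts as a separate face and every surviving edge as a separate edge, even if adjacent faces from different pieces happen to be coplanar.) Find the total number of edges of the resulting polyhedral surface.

A 14-gonal antiprism: V=28, E=56, F=30.
Attach a regular tetrahedron (V=4, E=6, F=4) along a 3-gon: merge 3 vertices and 3 edges, delete both glued faces → V=29, E=59, F=32.
Attach a square bipyramid (V=6, E=12, F=8) along a 3-gon: merge 3 vertices and 3 edges, delete both glued faces → V=32, E=68, F=38.
Attach a regular icosahedron (V=12, E=30, F=20) along a 3-gon: merge 3 vertices and 3 edges, delete both glued faces → V=41, E=95, F=56.
Check: V − E + F = 41 − 95 + 56 = 2.

95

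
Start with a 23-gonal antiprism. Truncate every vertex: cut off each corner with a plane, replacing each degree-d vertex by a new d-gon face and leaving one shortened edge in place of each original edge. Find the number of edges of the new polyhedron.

276

The base solid has V = 46, E = 92, F = 48.
Truncation replaces each original edge-end by a new vertex, so V′ = 2E = 184.
Each original edge survives, and each old vertex of degree d contributes d new edges; summing degrees gives Σd = 2E, so E′ = E + 2E = 3E = 276.
Each original face survives and each original vertex becomes one new face: F′ = F + V = 94.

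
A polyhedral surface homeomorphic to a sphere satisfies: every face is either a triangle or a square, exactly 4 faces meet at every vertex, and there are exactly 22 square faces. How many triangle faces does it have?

8

Let x be the number of triangles; then F = 22 + x.
Edge–face incidences: 2E = 4·22 + 3·x = 88 + 3x.
Every vertex has degree 4, so 4V = 2E.
Euler: V − E + F = 2 ⇒ (2E)/4 − E + (22 + x) = 2.
Multiply by 8: 2·(2E) − 4·(2E) + 8·(22 + x) = 16, i.e. 176 + 8x − 2·(88 + 3x) = 16.
Collecting terms: 2x = 16, so x = 8.
Then 2E = 88 + 3·8 = 112, so E = 56, V = 2E/4 = 28, F = 22 + 8 = 30.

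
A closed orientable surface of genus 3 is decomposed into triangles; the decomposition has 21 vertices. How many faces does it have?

50

χ = 2 − 2·3 = -4, and every face is a triangle so 3F = 2E.
V − E + F = -4 with E = 3F/2 gives 21 − (3/2 − 1)·F = -4, so F = 50 and E = 75.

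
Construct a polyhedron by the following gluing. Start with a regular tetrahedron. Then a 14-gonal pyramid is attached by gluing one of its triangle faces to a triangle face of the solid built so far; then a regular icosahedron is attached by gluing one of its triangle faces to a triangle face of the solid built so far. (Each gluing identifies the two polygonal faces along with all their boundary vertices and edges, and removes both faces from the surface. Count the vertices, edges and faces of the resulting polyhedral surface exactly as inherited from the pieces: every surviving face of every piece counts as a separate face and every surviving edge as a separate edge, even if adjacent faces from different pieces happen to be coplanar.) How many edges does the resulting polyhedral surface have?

A regular tetrahedron: V=4, E=6, F=4.
Attach a 14-gonal pyramid (V=15, E=28, F=15) along a 3-gon: merge 3 vertices and 3 edges, delete both glued faces → V=16, E=31, F=17.
Attach a regular icosahedron (V=12, E=30, F=20) along a 3-gon: merge 3 vertices and 3 edges, delete both glued faces → V=25, E=58, F=35.
Check: V − E + F = 25 − 58 + 35 = 2.

58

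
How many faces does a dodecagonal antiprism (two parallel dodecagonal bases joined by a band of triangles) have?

26

An antiprism on an n-gon has two n-gon caps and 2n triangles: V = 2·12 = 24, E = 4·12 = 48, F = 2·12 + 2 = 26.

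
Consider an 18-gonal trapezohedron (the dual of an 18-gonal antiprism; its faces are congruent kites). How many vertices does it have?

The n-trapezohedron (dual of the n-antiprism) has V = 2·18 + 2 = 38, E = 4·18 = 72, F = 2·18 = 36.
Check: V − E + F = 38 − 72 + 36 = 2.

38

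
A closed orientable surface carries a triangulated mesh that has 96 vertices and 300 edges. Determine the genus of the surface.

Every face is a triangle and each edge borders two faces, so 3F = 2·300, giving F = 200.
χ = V − E + F = 96 − 300 + 200 = -4.
For a closed orientable surface χ = 2 − 2g, so g = (2 − (-4))/2 = 3.

3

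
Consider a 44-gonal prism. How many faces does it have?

A prism on an n-gon has two n-gon bases and n rectangular sides: V = 2·44 = 88, E = 3·44 = 132, F = 44 + 2 = 46.

46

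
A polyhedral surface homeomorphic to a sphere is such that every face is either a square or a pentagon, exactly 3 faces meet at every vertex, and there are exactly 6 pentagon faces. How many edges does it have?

Let x be the number of squares; then F = 6 + x.
Edge–face incidences: 2E = 5·6 + 4·x = 30 + 4x.
Every vertex has degree 3, so 3V = 2E.
Euler: V − E + F = 2 ⇒ (2E)/3 − E + (6 + x) = 2.
Multiply by 6: 2·(2E) − 3·(2E) + 6·(6 + x) = 12, i.e. 36 + 6x − (30 + 4x) = 12.
Collecting terms: 2x + 6 = 12, so 2x = 6, so x = 3.
Then 2E = 30 + 4·3 = 42, so E = 21, V = 2E/3 = 14, F = 6 + 3 = 9.

21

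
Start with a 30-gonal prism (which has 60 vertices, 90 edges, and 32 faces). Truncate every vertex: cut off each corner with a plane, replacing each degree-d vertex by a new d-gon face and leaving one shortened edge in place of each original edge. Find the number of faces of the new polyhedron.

92

Truncation replaces each original edge-end by a new vertex, so V′ = 2E = 180.
Each original edge survives, and each old vertex of degree d contributes d new edges; summing degrees gives Σd = 2E, so E′ = E + 2E = 3E = 270.
Each original face survives and each original vertex becomes one new face: F′ = F + V = 92.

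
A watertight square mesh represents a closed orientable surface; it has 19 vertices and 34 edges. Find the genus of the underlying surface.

0

Every face is a square and each edge borders two faces, so 4F = 2·34, giving F = 17.
χ = V − E + F = 19 − 34 + 17 = 2.
For a closed orientable surface χ = 2 − 2g, so g = (2 − (2))/2 = 0.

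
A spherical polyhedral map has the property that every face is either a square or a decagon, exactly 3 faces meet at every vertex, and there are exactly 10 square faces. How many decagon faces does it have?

2

Let x be the number of decagons; then F = 10 + x.
Edge–face incidences: 2E = 4·10 + 10·x = 40 + 10x.
Every vertex has degree 3, so 3V = 2E.
Euler: V − E + F = 2 ⇒ (2E)/3 − E + (10 + x) = 2.
Multiply by 6: 2·(2E) − 3·(2E) + 6·(10 + x) = 12, i.e. 60 + 6x − (40 + 10x) = 12.
Collecting terms: −4x + 20 = 12, so −4x = −8, so x = 2.
Then 2E = 40 + 10·2 = 60, so E = 30, V = 2E/3 = 20, F = 10 + 2 = 12.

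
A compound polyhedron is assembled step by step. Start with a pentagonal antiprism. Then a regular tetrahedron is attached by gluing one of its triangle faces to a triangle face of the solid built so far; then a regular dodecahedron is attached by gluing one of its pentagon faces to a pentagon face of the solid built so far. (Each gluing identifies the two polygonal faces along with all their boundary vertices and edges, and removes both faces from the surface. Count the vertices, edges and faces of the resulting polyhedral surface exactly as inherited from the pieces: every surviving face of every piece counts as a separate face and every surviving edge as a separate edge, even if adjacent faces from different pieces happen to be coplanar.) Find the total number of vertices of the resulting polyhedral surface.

A pentagonal antiprism: V=10, E=20, F=12.
Attach a regular tetrahedron (V=4, E=6, F=4) along a 3-gon: merge 3 vertices and 3 edges, delete both glued faces → V=11, E=23, F=14.
Attach a regular dodecahedron (V=20, E=30, F=12) along a 5-gon: merge 5 vertices and 5 edges, delete both glued faces → V=26, E=48, F=24.
Check: V − E + F = 26 − 48 + 24 = 2.

26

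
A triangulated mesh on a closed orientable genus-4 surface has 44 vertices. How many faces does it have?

χ = 2 − 2·4 = -6, and every face is a triangle so 3F = 2E.
V − E + F = -6 with E = 3F/2 gives 44 − (3/2 − 1)·F = -6, so F = 100 and E = 150.

100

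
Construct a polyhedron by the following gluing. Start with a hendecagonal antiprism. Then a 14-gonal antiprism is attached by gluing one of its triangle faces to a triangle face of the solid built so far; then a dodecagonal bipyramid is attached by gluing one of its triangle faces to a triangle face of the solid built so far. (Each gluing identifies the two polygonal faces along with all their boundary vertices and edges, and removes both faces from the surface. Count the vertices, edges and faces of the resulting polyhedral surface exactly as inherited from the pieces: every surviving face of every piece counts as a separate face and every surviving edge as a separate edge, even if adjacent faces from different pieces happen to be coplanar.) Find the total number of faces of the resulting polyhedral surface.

A hendecagonal antiprism: V=22, E=44, F=24.
Attach a 14-gonal antiprism (V=28, E=56, F=30) along a 3-gon: merge 3 vertices and 3 edges, delete both glued faces → V=47, E=97, F=52.
Attach a dodecagonal bipyramid (V=14, E=36, F=24) along a 3-gon: merge 3 vertices and 3 edges, delete both glued faces → V=58, E=130, F=74.
Check: V − E + F = 58 − 130 + 74 = 2.

74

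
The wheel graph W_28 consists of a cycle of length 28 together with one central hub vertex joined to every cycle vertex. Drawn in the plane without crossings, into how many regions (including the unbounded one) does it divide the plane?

29

W_28 has V = 28 + 1 = 29 vertices and E = 2·28 = 56 edges.
By Euler's formula F = 2 − V + E = 2 − 29 + 56 = 29.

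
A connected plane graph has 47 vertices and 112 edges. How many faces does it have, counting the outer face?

67

Euler's formula for a connected plane graph: V − E + F = 2, so F = 2 − 47 + 112 = 67.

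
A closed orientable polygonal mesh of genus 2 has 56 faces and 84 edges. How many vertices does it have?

26

For a closed orientable surface of genus 2, χ = 2 − 2·2 = -2.
V = -2 + E − F = -2 + 84 − 56 = 26.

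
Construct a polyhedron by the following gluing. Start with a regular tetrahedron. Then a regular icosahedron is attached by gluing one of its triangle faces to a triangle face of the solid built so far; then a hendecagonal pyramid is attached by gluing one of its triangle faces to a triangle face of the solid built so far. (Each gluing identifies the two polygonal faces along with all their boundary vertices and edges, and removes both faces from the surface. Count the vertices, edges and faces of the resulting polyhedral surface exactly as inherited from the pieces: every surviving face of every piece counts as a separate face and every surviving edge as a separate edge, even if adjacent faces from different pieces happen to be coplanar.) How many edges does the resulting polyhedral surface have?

A regular tetrahedron: V=4, E=6, F=4.
Attach a regular icosahedron (V=12, E=30, F=20) along a 3-gon: merge 3 vertices and 3 edges, delete both glued faces → V=13, E=33, F=22.
Attach a hendecagonal pyramid (V=12, E=22, F=12) along a 3-gon: merge 3 vertices and 3 edges, delete both glued faces → V=22, E=52, F=32.
Check: V − E + F = 22 − 52 + 32 = 2.

52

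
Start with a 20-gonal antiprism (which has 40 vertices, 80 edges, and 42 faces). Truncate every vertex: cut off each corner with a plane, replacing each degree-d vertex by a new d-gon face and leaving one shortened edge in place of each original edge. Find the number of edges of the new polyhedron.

Truncation replaces each original edge-end by a new vertex, so V′ = 2E = 160.
Each original edge survives, and each old vertex of degree d contributes d new edges; summing degrees gives Σd = 2E, so E′ = E + 2E = 3E = 240.
Each original face survives and each original vertex becomes one new face: F′ = F + V = 82.

240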